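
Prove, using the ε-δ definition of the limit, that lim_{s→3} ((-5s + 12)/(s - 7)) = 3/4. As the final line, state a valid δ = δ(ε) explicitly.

δ = min(2, (8/23)ε)

Let ε > 0 be given. We want δ > 0 with 0 < |s − 3| < δ ⇒ |(-5s + 12)/(s - 7) − (3/4)| < ε.
Combining over a common denominator, (-5s + 12)/(s - 7) − (3/4) = [(-5s + 12)·(-4) − (-3)·(s - 7)] / [(-4)·(s - 7)] = 23(s − 3) / ((-4)(s - 7)).
So |(-5s + 12)/(s - 7) − (3/4)| = 23|s − 3| / (4·|s − 7|).
Restrict δ ≤ 2. Then |s − 3| < 2 gives |s − 7| = |(s − 3) + (-4)| ≥ 4 − 2 = 2.
Hence |(-5s + 12)/(s - 7) − (3/4)| < 23|s − 3|/(4·2) = (23/8)|s − 3|, which is < ε once |s − 3| < (8/23)ε.
Take δ = min(2, (8/23)ε). Then 0 < |s − 3| < δ forces both bounds, so |(-5s + 12)/(s - 7) − (3/4)| < ε.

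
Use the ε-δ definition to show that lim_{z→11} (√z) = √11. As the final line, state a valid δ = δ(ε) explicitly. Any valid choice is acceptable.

δ = min(11, √11·ε)

Fix ε > 0. We want δ > 0 such that 0 < |z − 11| < δ implies |√z − √11| < ε.
Rationalise: √z − √11 = (z − 11)/(√z + √11), so |√z − √11| = |z − 11|/(√z + √11).
Restrict δ ≤ 11 so that |z − 11| < 11 forces z > 0, and then √z + √11 > √11.
Hence |√z − √11| < |z − 11|/√11, which is < ε once |z − 11| < √11·ε.
Take δ = min(11, √11·ε). If 0 < |z − 11| < δ then z > 0 and |√z − √11| < |z − 11|/√11 < ε.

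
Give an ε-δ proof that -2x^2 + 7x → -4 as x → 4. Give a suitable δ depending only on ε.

Fix ε > 0. We want δ > 0 such that 0 < |x − 4| < δ implies |(-2x^2 + 7x) + 4| < ε.
(-2x^2 + 7x) + 4 = -2x^2 + 7x + 4 = (x − 4)(-2x - 1).
So |(-2x^2 + 7x) + 4| = |x − 4|·|-2x - 1|.
Assume first that |x − 4| < 1, so |x| < 5. Then |-2x - 1| ≤ 2·5 + 1 = 11.
Hence |(-2x^2 + 7x) + 4| ≤ 11|x − 4| < ε provided |x − 4| < ε/11.
Choosing δ = min(1, ε/11) ensures both conditions, hence |(-2x^2 + 7x) + 4| < ε.

δ = min(1, ε/11)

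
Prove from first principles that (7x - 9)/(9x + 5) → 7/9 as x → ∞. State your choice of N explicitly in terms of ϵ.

Let ϵ > 0 be given. We seek N > 0 such that x > N implies |(7x - 9)/(9x + 5) − (7/9)| < ϵ.
(7x - 9)/(9x + 5) − (7/9) = (9(7x - 9) − 7(9x + 5)) / (9(9x + 5)) = -116/(9(9x + 5)).
For x > 0 we have 9x + 5 > 9x, so |(7x - 9)/(9x + 5) − (7/9)| = 116/(9(9x + 5)) < 116/(9·9x) = (116/81)/x.
Thus |(7x - 9)/(9x + 5) − (7/9)| < ϵ whenever x > (116/81)/ϵ.
Take N = (116/81)/ϵ. If x > N then |(7x - 9)/(9x + 5) − (7/9)| < (116/81)/x < ϵ.

N = (116/81)/ϵ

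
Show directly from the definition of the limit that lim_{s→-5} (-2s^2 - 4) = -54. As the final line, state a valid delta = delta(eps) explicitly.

Let eps > 0. We want delta > 0 such that 0 < |s + 5| < delta implies |(-2s^2 - 4) + 54| < eps.
(-2s^2 - 4) + 54 = -2s^2 + 50 = (s + 5)(-2s + 10).
So |(-2s^2 - 4) + 54| = |s + 5|·|-2s + 10|.
Assume first that |s + 5| < 1, so |s| < 6. Then |-2s + 10| ≤ 2·6 + 10 = 22.
Hence |(-2s^2 - 4) + 54| ≤ 22|s + 5| < eps provided |s + 5| < eps/22.
Take delta = min(1, eps/22). Then 0 < |s + 5| < delta gives both |s + 5| < 1 and |s + 5| < eps/22, so |(-2s^2 - 4) + 54| < eps.

delta = min(1, eps/22)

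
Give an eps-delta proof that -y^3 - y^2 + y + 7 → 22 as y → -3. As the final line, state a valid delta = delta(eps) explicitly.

Suppose eps > 0. We want delta > 0 such that 0 < |y + 3| < delta implies |(-y^3 - y^2 + y + 7) − 22| < eps.
(-y^3 - y^2 + y + 7) − 22 = -y^3 - y^2 + y - 15 = (y + 3)(-y^2 + 2y - 5).
So |(-y^3 - y^2 + y + 7) − 22| = |y + 3|·|-y^2 + 2y - 5|.
Assume first that |y + 3| < 1, so |y| < 4. Then |-y^2 + 2y - 5| ≤ 4^2 + 2·4 + 5 = 29.
Hence |(-y^3 - y^2 + y + 7) − 22| ≤ 29|y + 3| < eps provided |y + 3| < eps/29.
Take delta = min(1, eps/29). Then 0 < |y + 3| < delta gives both |y + 3| < 1 and |y + 3| < eps/29, so |(-y^3 - y^2 + y + 7) − 22| < eps.

delta = min(1, eps/29)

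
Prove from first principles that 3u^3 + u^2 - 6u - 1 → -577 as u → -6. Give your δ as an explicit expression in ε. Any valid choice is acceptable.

Suppose ε > 0. We want δ > 0 such that 0 < |u + 6| < δ implies |(3u^3 + u^2 - 6u - 1) + 577| < ε.
(3u^3 + u^2 - 6u - 1) + 577 = 3u^3 + u^2 - 6u + 576 = (u + 6)(3u^2 - 17u + 96).
So |(3u^3 + u^2 - 6u - 1) + 577| = |u + 6|·|3u^2 - 17u + 96|.
Require δ ≤ 2. Then |u + 6| < 2 gives |u| < 8, and by the triangle inequality |3u^2 - 17u + 96| ≤ 3·8^2 + 17·8 + 96 = 424.
Hence |(3u^3 + u^2 - 6u - 1) + 577| ≤ 424|u + 6| < ε provided |u + 6| < ε/424.
Choosing δ = min(2, ε/424) ensures both conditions, hence |(3u^3 + u^2 - 6u - 1) + 577| < ε.

δ = min(2, ε/424)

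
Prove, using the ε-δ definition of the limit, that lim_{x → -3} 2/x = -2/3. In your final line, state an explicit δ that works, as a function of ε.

δ = min(3/2, (9/4)ε)

Let ε > 0. We seek δ > 0 such that 0 < |x + 3| < δ implies |2/x + 2/3| < ε.
|2/x + 2/3| = 2·|-3 − x|/(3·|x|) = 2|x + 3|/(3|x|).
Require δ ≤ 3/2 so that |x| > 3 − 3/2 = 3/2, hence 3|x| > 9/2.
Then |2/x + 2/3| < 2|x + 3|/(9/2), which is < ε when |x + 3| < (9/4)ε.
Take δ = min(3/2, (9/4)ε). Then 0 < |x + 3| < δ gives both |x + 3| < 3/2 and |x + 3| < (9/4)ε, so |2/x + 2/3| < ε.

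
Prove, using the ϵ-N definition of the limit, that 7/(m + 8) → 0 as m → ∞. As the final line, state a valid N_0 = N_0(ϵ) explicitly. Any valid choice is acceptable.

Fix ϵ > 0. For m ≥ 1, |7/(m + 8) − 0| = 7/(m + 8) ≤ 7/m.
We need 7/m < ϵ, i.e. m > 7/ϵ.
Take N_0 = 7/ϵ. If m > N_0 then |7/(m + 8)| ≤ 7/m < ϵ.

N_0 = 7/ϵ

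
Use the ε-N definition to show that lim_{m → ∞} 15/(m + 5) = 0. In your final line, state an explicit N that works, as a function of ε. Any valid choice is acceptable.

Fix ε > 0. For m ≥ 1, |15/(m + 5) − 0| = 15/(m + 5) ≤ 15/m.
We need 15/m < ε, i.e. m > 15/ε.
Take N = 15/ε. If m > N then |15/(m + 5)| ≤ 15/m < ε.

N = 15/ε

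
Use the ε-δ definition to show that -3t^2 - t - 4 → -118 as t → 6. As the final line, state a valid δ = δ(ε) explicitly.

Suppose ε > 0. We want δ > 0 such that 0 < |t − 6| < δ implies |(-3t^2 - t - 4) + 118| < ε.
(-3t^2 - t - 4) + 118 = -3t^2 - t + 114 = (t − 6)(-3t - 19).
So |(-3t^2 - t - 4) + 118| = |t − 6|·|-3t - 19|.
Assume first that |t − 6| < 1, so |t| < 7. Then |-3t - 19| ≤ 3·7 + 19 = 40.
Hence |(-3t^2 - t - 4) + 118| ≤ 40|t − 6| < ε provided |t − 6| < ε/40.
Take δ = min(1, ε/40). Then 0 < |t − 6| < δ gives both |t − 6| < 1 and |t − 6| < ε/40, so |(-3t^2 - t - 4) + 118| < ε.

δ = min(1, ε/40)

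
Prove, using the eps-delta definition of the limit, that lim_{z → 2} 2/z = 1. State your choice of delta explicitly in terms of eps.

Suppose eps > 0. We seek delta > 0 such that 0 < |z − 2| < delta implies |2/z − 1| < eps.
|2/z − 1| = 2·|2 − z|/(2·|z|) = 2|z − 2|/(2|z|).
Require delta ≤ 1 so that |z| > 2 − 1 = 1, hence 2|z| > 2.
Then |2/z − 1| < 2|z − 2|/2, which is < eps when |z − 2| < eps.
Take delta = min(1, eps). Then 0 < |z − 2| < delta gives both |z − 2| < 1 and |z − 2| < eps, so |2/z − 1| < eps.

delta = min(1, eps)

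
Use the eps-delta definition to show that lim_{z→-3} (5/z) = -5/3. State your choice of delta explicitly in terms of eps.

delta = min(3/2, (9/10)eps)

Fix eps > 0. We seek delta > 0 such that 0 < |z + 3| < delta implies |5/z + 5/3| < eps.
|5/z + 5/3| = 5·|-3 − z|/(3·|z|) = 5|z + 3|/(3|z|).
Require delta ≤ 3/2 so that |z| > 3 − 3/2 = 3/2, hence 3|z| > 9/2.
Then |5/z + 5/3| < 5|z + 3|/(9/2), which is < eps when |z + 3| < (9/10)eps.
Take delta = min(3/2, (9/10)eps). Then 0 < |z + 3| < delta gives both |z + 3| < 3/2 and |z + 3| < (9/10)eps, so |5/z + 5/3| < eps.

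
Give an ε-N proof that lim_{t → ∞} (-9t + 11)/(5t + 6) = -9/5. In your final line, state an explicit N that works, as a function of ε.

N = (109/25)/ε

Let ε > 0 be given. We seek N > 0 such that t > N implies |(-9t + 11)/(5t + 6) + 9/5| < ε.
(-9t + 11)/(5t + 6) + 9/5 = (5(-9t + 11) − (-9)(5t + 6)) / (5(5t + 6)) = 109/(5(5t + 6)).
For t > 0 we have 5t + 6 > 5t, so |(-9t + 11)/(5t + 6) + 9/5| = 109/(5(5t + 6)) < 109/(5·5t) = (109/25)/t.
Thus |(-9t + 11)/(5t + 6) + 9/5| < ε whenever t > (109/25)/ε.
Take N = (109/25)/ε. If t > N then |(-9t + 11)/(5t + 6) + 9/5| < (109/25)/t < ε.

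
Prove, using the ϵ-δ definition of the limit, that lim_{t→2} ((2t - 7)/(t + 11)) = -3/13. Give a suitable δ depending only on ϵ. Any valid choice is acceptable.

δ = min(13/2, (169/58)ϵ)

Let ϵ > 0. We want δ > 0 with 0 < |t − 2| < δ ⇒ |(2t - 7)/(t + 11) + 3/13| < ϵ.
Combining over a common denominator, (2t - 7)/(t + 11) + 3/13 = [(2t - 7)·13 − (-3)·(t + 11)] / [13·(t + 11)] = 29(t − 2) / (13(t + 11)).
So |(2t - 7)/(t + 11) + 3/13| = 29|t − 2| / (13·|t + 11|).
Restrict δ ≤ 13/2. Then |t − 2| < 13/2 gives |t + 11| = |(t − 2) + 13| ≥ 13 − 13/2 = 13/2.
Hence |(2t - 7)/(t + 11) + 3/13| < 29|t − 2|/(13·(13/2)) = (58/169)|t − 2|, which is < ϵ once |t − 2| < (169/58)ϵ.
Take δ = min(13/2, (169/58)ϵ). Then 0 < |t − 2| < δ forces both bounds, so |(2t - 7)/(t + 11) + 3/13| < ϵ.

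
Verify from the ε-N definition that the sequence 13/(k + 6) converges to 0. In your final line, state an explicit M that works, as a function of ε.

Let ε > 0. For k ≥ 1, |13/(k + 6) − 0| = 13/(k + 6) ≤ 13/k.
We need 13/k < ε, i.e. k > 13/ε.
Take M = 13/ε. If k > M then |13/(k + 6)| ≤ 13/k < ε.

M = 13/ε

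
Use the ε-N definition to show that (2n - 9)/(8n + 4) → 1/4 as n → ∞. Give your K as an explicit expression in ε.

Let ε > 0. For n ≥ 1, |(2n - 9)/(8n + 4) − (1/4)| = |-80|/(8(8n + 4)) = 80/(8(8n + 4)).
Since 8n + 4 ≥ 8n for n ≥ 1, this is ≤ 80/(8·8n) = (5/4)/n.
So |(2n - 9)/(8n + 4) − (1/4)| < ε whenever n > (5/4)/ε.
Take K = (5/4)/ε. If n > K then |(2n - 9)/(8n + 4) − (1/4)| ≤ (5/4)/n < ε.

K = (5/4)/ε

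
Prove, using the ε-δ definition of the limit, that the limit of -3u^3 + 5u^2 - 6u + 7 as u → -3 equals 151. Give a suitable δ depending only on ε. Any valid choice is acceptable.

δ = min(1, ε/152)

Fix ε > 0. We want δ > 0 such that 0 < |u + 3| < δ implies |(-3u^3 + 5u^2 - 6u + 7) − 151| < ε.
(-3u^3 + 5u^2 - 6u + 7) − 151 = -3u^3 + 5u^2 - 6u - 144 = (u + 3)(-3u^2 + 14u - 48).
So |(-3u^3 + 5u^2 - 6u + 7) − 151| = |u + 3|·|-3u^2 + 14u - 48|.
Require δ ≤ 1. Then |u + 3| < 1 gives |u| < 4, and by the triangle inequality |-3u^2 + 14u - 48| ≤ 3·4^2 + 14·4 + 48 = 152.
Hence |(-3u^3 + 5u^2 - 6u + 7) − 151| ≤ 152|u + 3| < ε provided |u + 3| < ε/152.
Choosing δ = min(1, ε/152) ensures both conditions, hence |(-3u^3 + 5u^2 - 6u + 7) − 151| < ε.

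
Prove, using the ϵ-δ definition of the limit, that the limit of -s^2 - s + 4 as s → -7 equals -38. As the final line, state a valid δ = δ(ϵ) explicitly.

δ = min(1, ϵ/14)

Fix ϵ > 0. We want δ > 0 such that 0 < |s + 7| < δ implies |(-s^2 - s + 4) + 38| < ϵ.
(-s^2 - s + 4) + 38 = -s^2 - s + 42 = (s + 7)(-s + 6).
So |(-s^2 - s + 4) + 38| = |s + 7|·|-s + 6|.
Assume first that |s + 7| < 1, so |s| < 8. Then |-s + 6| ≤ 8 + 6 = 14.
Hence |(-s^2 - s + 4) + 38| ≤ 14|s + 7| < ϵ provided |s + 7| < ϵ/14.
Choosing δ = min(1, ϵ/14) ensures both conditions, hence |(-s^2 - s + 4) + 38| < ϵ.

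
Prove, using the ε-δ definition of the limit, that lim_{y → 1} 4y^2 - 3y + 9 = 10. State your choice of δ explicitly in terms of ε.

Suppose ε > 0. We want δ > 0 such that 0 < |y − 1| < δ implies |(4y^2 - 3y + 9) − 10| < ε.
(4y^2 - 3y + 9) − 10 = 4y^2 - 3y - 1 = (y − 1)(4y + 1).
So |(4y^2 - 3y + 9) − 10| = |y − 1|·|4y + 1|.
Assume first that |y − 1| < 1, so |y| < 2. Then |4y + 1| ≤ 4·2 + 1 = 9.
Hence |(4y^2 - 3y + 9) − 10| ≤ 9|y − 1| < ε provided |y − 1| < ε/9.
Take δ = min(1, ε/9). Then 0 < |y − 1| < δ gives both |y − 1| < 1 and |y − 1| < ε/9, so |(4y^2 - 3y + 9) − 10| < ε.

δ = min(1, ε/9)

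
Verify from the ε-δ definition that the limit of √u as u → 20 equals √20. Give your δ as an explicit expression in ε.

δ = min(20, √20·ε)

Suppose ε > 0. We want δ > 0 such that 0 < |u − 20| < δ implies |√u − √20| < ε.
Rationalise: √u − √20 = (u − 20)/(√u + √20), so |√u − √20| = |u − 20|/(√u + √20).
Restrict δ ≤ 20 so that |u − 20| < 20 forces u > 0, and then √u + √20 > √20.
Hence |√u − √20| < |u − 20|/√20, which is < ε once |u − 20| < √20·ε.
Take δ = min(20, √20·ε). If 0 < |u − 20| < δ then u > 0 and |√u − √20| < |u − 20|/√20 < ε.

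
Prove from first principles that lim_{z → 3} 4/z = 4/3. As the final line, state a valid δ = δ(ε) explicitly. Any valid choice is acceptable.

Let ε > 0 be given. We seek δ > 0 such that 0 < |z − 3| < δ implies |4/z − (4/3)| < ε.
|4/z − (4/3)| = 4·|3 − z|/(3·|z|) = 4|z − 3|/(3|z|).
Require δ ≤ 3/2 so that |z| > 3 − 3/2 = 3/2, hence 3|z| > 9/2.
Then |4/z − (4/3)| < 4|z − 3|/(9/2), which is < ε when |z − 3| < (9/8)ε.
Take δ = min(3/2, (9/8)ε). Then 0 < |z − 3| < δ gives both |z − 3| < 3/2 and |z − 3| < (9/8)ε, so |4/z − (4/3)| < ε.

δ = min(3/2, (9/8)ε)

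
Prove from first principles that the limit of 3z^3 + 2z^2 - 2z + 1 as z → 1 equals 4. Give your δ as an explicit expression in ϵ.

Fix ϵ > 0. We want δ > 0 such that 0 < |z − 1| < δ implies |(3z^3 + 2z^2 - 2z + 1) − 4| < ϵ.
(3z^3 + 2z^2 - 2z + 1) − 4 = 3z^3 + 2z^2 - 2z - 3 = (z − 1)(3z^2 + 5z + 3).
So |(3z^3 + 2z^2 - 2z + 1) − 4| = |z − 1|·|3z^2 + 5z + 3|.
Require δ ≤ 1. Then |z − 1| < 1 gives |z| < 2, and by the triangle inequality |3z^2 + 5z + 3| ≤ 3·2^2 + 5·2 + 3 = 25.
Hence |(3z^3 + 2z^2 - 2z + 1) − 4| ≤ 25|z − 1| < ϵ provided |z − 1| < ϵ/25.
Take δ = min(1, ϵ/25). Then 0 < |z − 1| < δ gives both |z − 1| < 1 and |z − 1| < ϵ/25, so |(3z^3 + 2z^2 - 2z + 1) − 4| < ϵ.

δ = min(1, ϵ/25)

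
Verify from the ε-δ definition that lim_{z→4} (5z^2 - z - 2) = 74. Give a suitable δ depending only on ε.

Let ε > 0. We want δ > 0 such that 0 < |z − 4| < δ implies |(5z^2 - z - 2) − 74| < ε.
(5z^2 - z - 2) − 74 = 5z^2 - z - 76 = (z − 4)(5z + 19).
So |(5z^2 - z - 2) − 74| = |z − 4|·|5z + 19|.
Assume first that |z − 4| < 2, so |z| < 6. Then |5z + 19| ≤ 5·6 + 19 = 49.
Hence |(5z^2 - z - 2) − 74| ≤ 49|z − 4| < ε provided |z − 4| < ε/49.
Take δ = min(2, ε/49). Then 0 < |z − 4| < δ gives both |z − 4| < 2 and |z − 4| < ε/49, so |(5z^2 - z - 2) − 74| < ε.

δ = min(2, ε/49)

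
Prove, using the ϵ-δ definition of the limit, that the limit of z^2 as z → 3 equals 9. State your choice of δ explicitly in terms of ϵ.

Suppose ϵ > 0. We seek δ > 0 with 0 < |z − 3| < δ ⇒ |z^2 − 9| < ϵ.
Factor: z^2 − 9 = (z − 3)(z + 3), so |z^2 − 9| = |z − 3|·|z + 3|.
Restrict δ ≤ 2. Then |z − 3| < 2 gives |z| < 5, so by the triangle inequality |z + 3| ≤ 5 + 3 = 8.
Hence |z^2 − 9| ≤ 8|z − 3|, which is < ϵ once |z − 3| < ϵ/8.
Take δ = min(2, ϵ/8). If 0 < |z − 3| < δ then both bounds hold and |z^2 − 9| ≤ 8|z − 3| < 8·(ϵ/8) = ϵ.

δ = min(2, ϵ/8)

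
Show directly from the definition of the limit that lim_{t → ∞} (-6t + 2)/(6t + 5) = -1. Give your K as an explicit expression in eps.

K = (7/6)/eps

Suppose eps > 0. We seek K > 0 such that t > K implies |(-6t + 2)/(6t + 5) + 1| < eps.
(-6t + 2)/(6t + 5) + 1 = (6(-6t + 2) − (-6)(6t + 5)) / (6(6t + 5)) = 42/(6(6t + 5)).
For t > 0 we have 6t + 5 > 6t, so |(-6t + 2)/(6t + 5) + 1| = 42/(6(6t + 5)) < 42/(6·6t) = (7/6)/t.
Thus |(-6t + 2)/(6t + 5) + 1| < eps whenever t > (7/6)/eps.
Take K = (7/6)/eps. If t > K then |(-6t + 2)/(6t + 5) + 1| < (7/6)/t < eps.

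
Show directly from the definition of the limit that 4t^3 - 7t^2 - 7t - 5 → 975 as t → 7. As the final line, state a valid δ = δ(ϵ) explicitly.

Suppose ϵ > 0. We want δ > 0 such that 0 < |t − 7| < δ implies |(4t^3 - 7t^2 - 7t - 5) − 975| < ϵ.
(4t^3 - 7t^2 - 7t - 5) − 975 = 4t^3 - 7t^2 - 7t - 980 = (t − 7)(4t^2 + 21t + 140).
So |(4t^3 - 7t^2 - 7t - 5) − 975| = |t − 7|·|4t^2 + 21t + 140|.
Require δ ≤ 1. Then |t − 7| < 1 gives |t| < 8, and by the triangle inequality |4t^2 + 21t + 140| ≤ 4·8^2 + 21·8 + 140 = 564.
Hence |(4t^3 - 7t^2 - 7t - 5) − 975| ≤ 564|t − 7| < ϵ provided |t − 7| < ϵ/564.
Choosing δ = min(1, ϵ/564) ensures both conditions, hence |(4t^3 - 7t^2 - 7t - 5) − 975| < ϵ.

δ = min(1, ϵ/564)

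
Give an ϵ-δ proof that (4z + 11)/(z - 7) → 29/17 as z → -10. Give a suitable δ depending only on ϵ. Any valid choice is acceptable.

Suppose ϵ > 0. We want δ > 0 with 0 < |z + 10| < δ ⇒ |(4z + 11)/(z - 7) − (29/17)| < ϵ.
Combining over a common denominator, (4z + 11)/(z - 7) − (29/17) = [(4z + 11)·(-17) − (-29)·(z - 7)] / [(-17)·(z - 7)] = -39(z + 10) / ((-17)(z - 7)).
So |(4z + 11)/(z - 7) − (29/17)| = 39|z + 10| / (17·|z − 7|).
Require δ ≤ 17/2, so |z − 7| ≥ |-17| − |z + 10| > 17 − 17/2 = 17/2.
Hence |(4z + 11)/(z - 7) − (29/17)| < 39|z + 10|/(17·(17/2)) = (78/289)|z + 10|, which is < ϵ once |z + 10| < (289/78)ϵ.
Take δ = min(17/2, (289/78)ϵ). Then 0 < |z + 10| < δ forces both bounds, so |(4z + 11)/(z - 7) − (29/17)| < ϵ.

δ = min(17/2, (289/78)ϵ)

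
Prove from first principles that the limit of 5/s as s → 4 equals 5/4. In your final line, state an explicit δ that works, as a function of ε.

Fix ε > 0. We seek δ > 0 such that 0 < |s − 4| < δ implies |5/s − (5/4)| < ε.
|5/s − (5/4)| = 5·|4 − s|/(4·|s|) = 5|s − 4|/(4|s|).
Restrict δ ≤ 2. Then |s − 4| < 2 gives |s| > 2, so 4|s| > 8.
Then |5/s − (5/4)| < 5|s − 4|/8, which is < ε when |s − 4| < (8/5)ε.
Take δ = min(2, (8/5)ε). Then 0 < |s − 4| < δ gives both |s − 4| < 2 and |s − 4| < (8/5)ε, so |5/s − (5/4)| < ε.

δ = min(2, (8/5)ε)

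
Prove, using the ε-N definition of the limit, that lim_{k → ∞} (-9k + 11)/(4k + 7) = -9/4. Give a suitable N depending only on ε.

N = (107/16)/ε

Fix ε > 0. For k ≥ 1, |(-9k + 11)/(4k + 7) + 9/4| = |107|/(4(4k + 7)) = 107/(4(4k + 7)).
Since 4k + 7 ≥ 4k for k ≥ 1, this is ≤ 107/(4·4k) = (107/16)/k.
So |(-9k + 11)/(4k + 7) + 9/4| < ε whenever k > (107/16)/ε.
Take N = (107/16)/ε. If k > N then |(-9k + 11)/(4k + 7) + 9/4| ≤ (107/16)/k < ε.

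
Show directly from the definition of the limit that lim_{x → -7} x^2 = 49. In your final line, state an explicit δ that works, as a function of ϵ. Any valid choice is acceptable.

δ = min(1, ϵ/15)

Let ϵ > 0 be given. We seek δ > 0 with 0 < |x + 7| < δ ⇒ |x^2 − 49| < ϵ.
Factor: x^2 − 49 = (x + 7)(x - 7), so |x^2 − 49| = |x + 7|·|x - 7|.
Restrict δ ≤ 1. Then |x + 7| < 1 gives |x| < 8, so by the triangle inequality |x - 7| ≤ 8 + 7 = 15.
Hence |x^2 − 49| ≤ 15|x + 7|, which is < ϵ once |x + 7| < ϵ/15.
Take δ = min(1, ϵ/15). If 0 < |x + 7| < δ then both bounds hold and |x^2 − 49| ≤ 15|x + 7| < 15·(ϵ/15) = ϵ.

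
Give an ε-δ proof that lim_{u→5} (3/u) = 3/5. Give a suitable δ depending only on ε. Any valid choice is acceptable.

Fix ε > 0. We seek δ > 0 such that 0 < |u − 5| < δ implies |3/u − (3/5)| < ε.
|3/u − (3/5)| = 3·|5 − u|/(5·|u|) = 3|u − 5|/(5|u|).
Restrict δ ≤ 5/2. Then |u − 5| < 5/2 gives |u| > 5/2, so 5|u| > 25/2.
Then |3/u − (3/5)| < 3|u − 5|/(25/2), which is < ε when |u − 5| < (25/6)ε.
Take δ = min(5/2, (25/6)ε). Then 0 < |u − 5| < δ gives both |u − 5| < 5/2 and |u − 5| < (25/6)ε, so |3/u − (3/5)| < ε.

δ = min(5/2, (25/6)ε)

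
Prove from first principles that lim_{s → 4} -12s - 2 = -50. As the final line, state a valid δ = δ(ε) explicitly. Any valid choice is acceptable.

Let ε > 0. We need δ > 0 so that 0 < |s − 4| < δ implies |(-12s - 2) + 50| < ε.
|(-12s - 2) + 50| = |-12s + 48| = 12|s − 4|.
Thus it suffices that |s − 4| < ε/12.
Take δ = ε/12. If 0 < |s − 4| < δ then |(-12s - 2) + 50| = 12|s − 4| < 12·(ε/12) = ε.

δ = ε/12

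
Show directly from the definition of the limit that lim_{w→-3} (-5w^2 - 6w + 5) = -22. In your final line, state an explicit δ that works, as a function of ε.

Let ε > 0. We want δ > 0 such that 0 < |w + 3| < δ implies |(-5w^2 - 6w + 5) + 22| < ε.
(-5w^2 - 6w + 5) + 22 = -5w^2 - 6w + 27 = (w + 3)(-5w + 9).
So |(-5w^2 - 6w + 5) + 22| = |w + 3|·|-5w + 9|.
Assume first that |w + 3| < 1, so |w| < 4. Then |-5w + 9| ≤ 5·4 + 9 = 29.
Hence |(-5w^2 - 6w + 5) + 22| ≤ 29|w + 3| < ε provided |w + 3| < ε/29.
Choosing δ = min(1, ε/29) ensures both conditions, hence |(-5w^2 - 6w + 5) + 22| < ε.

δ = min(1, ε/29)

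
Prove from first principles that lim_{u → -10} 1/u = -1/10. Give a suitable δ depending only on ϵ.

δ = min(5, 50ϵ)

Suppose ϵ > 0. We seek δ > 0 such that 0 < |u + 10| < δ implies |1/u + 1/10| < ϵ.
|1/u + 1/10| = |-10 − u|/(10·|u|) = |u + 10|/(10|u|).
Restrict δ ≤ 5. Then |u + 10| < 5 gives |u| > 5, so 10|u| > 50.
Then |1/u + 1/10| < |u + 10|/50, which is < ϵ when |u + 10| < 50ϵ.
Take δ = min(5, 50ϵ). Then 0 < |u + 10| < δ gives both |u + 10| < 5 and |u + 10| < 50ϵ, so |1/u + 1/10| < ϵ.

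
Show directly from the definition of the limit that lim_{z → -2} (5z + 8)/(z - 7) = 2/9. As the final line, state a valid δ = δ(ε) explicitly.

Fix ε > 0. We want δ > 0 with 0 < |z + 2| < δ ⇒ |(5z + 8)/(z - 7) − (2/9)| < ε.
Combining over a common denominator, (5z + 8)/(z - 7) − (2/9) = [(5z + 8)·(-9) − (-2)·(z - 7)] / [(-9)·(z - 7)] = -43(z + 2) / ((-9)(z - 7)).
So |(5z + 8)/(z - 7) − (2/9)| = 43|z + 2| / (9·|z − 7|).
Require δ ≤ 9/2, so |z − 7| ≥ |-9| − |z + 2| > 9 − 9/2 = 9/2.
Hence |(5z + 8)/(z - 7) − (2/9)| < 43|z + 2|/(9·(9/2)) = (86/81)|z + 2|, which is < ε once |z + 2| < (81/86)ε.
Take δ = min(9/2, (81/86)ε). Then 0 < |z + 2| < δ forces both bounds, so |(5z + 8)/(z - 7) − (2/9)| < ε.

δ = min(9/2, (81/86)ε)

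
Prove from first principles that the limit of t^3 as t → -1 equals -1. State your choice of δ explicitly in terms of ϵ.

Let ϵ > 0. We seek δ > 0 with 0 < |t + 1| < δ ⇒ |t^3 + 1| < ϵ.
Factor: t^3 + 1 = (t + 1)(t^2 - t + 1), so |t^3 + 1| = |t + 1|·|t^2 - t + 1|.
Restrict δ ≤ 2. Then |t + 1| < 2 gives |t| < 3, so by the triangle inequality |t^2 - t + 1| ≤ 3^2 + 3 + 1 = 13.
Hence |t^3 + 1| ≤ 13|t + 1|, which is < ϵ once |t + 1| < ϵ/13.
Take δ = min(2, ϵ/13). If 0 < |t + 1| < δ then both bounds hold and |t^3 + 1| ≤ 13|t + 1| < 13·(ϵ/13) = ϵ.

δ = min(2, ϵ/13)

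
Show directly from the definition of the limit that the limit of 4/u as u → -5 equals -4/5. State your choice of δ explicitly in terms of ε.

Suppose ε > 0. We seek δ > 0 such that 0 < |u + 5| < δ implies |4/u + 4/5| < ε.
|4/u + 4/5| = 4·|-5 − u|/(5·|u|) = 4|u + 5|/(5|u|).
Restrict δ ≤ 5/2. Then |u + 5| < 5/2 gives |u| > 5/2, so 5|u| > 25/2.
Then |4/u + 4/5| < 4|u + 5|/(25/2), which is < ε when |u + 5| < (25/8)ε.
Take δ = min(5/2, (25/8)ε). Then 0 < |u + 5| < δ gives both |u + 5| < 5/2 and |u + 5| < (25/8)ε, so |4/u + 4/5| < ε.

δ = min(5/2, (25/8)ε)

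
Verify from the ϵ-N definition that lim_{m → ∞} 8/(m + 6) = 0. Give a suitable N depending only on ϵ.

N = 8/ϵ

Suppose ϵ > 0. For m ≥ 1, |8/(m + 6) − 0| = 8/(m + 6) ≤ 8/m.
We need 8/m < ϵ, i.e. m > 8/ϵ.
Take N = 8/ϵ. If m > N then |8/(m + 6)| ≤ 8/m < ϵ.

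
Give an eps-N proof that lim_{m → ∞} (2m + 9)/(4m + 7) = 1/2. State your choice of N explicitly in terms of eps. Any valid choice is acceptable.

Fix eps > 0. For m ≥ 1, |(2m + 9)/(4m + 7) − (1/2)| = |22|/(4(4m + 7)) = 22/(4(4m + 7)).
Since 4m + 7 ≥ 4m for m ≥ 1, this is ≤ 22/(4·4m) = (11/8)/m.
So |(2m + 9)/(4m + 7) − (1/2)| < eps whenever m > (11/8)/eps.
Take N = (11/8)/eps. If m > N then |(2m + 9)/(4m + 7) − (1/2)| ≤ (11/8)/m < eps.

N = (11/8)/eps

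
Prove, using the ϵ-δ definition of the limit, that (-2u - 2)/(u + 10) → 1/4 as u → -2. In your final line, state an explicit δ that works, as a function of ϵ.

δ = min(4, (16/9)ϵ)

Let ϵ > 0. We want δ > 0 with 0 < |u + 2| < δ ⇒ |(-2u - 2)/(u + 10) − (1/4)| < ϵ.
Combining over a common denominator, (-2u - 2)/(u + 10) − (1/4) = [(-2u - 2)·8 − 2·(u + 10)] / [8·(u + 10)] = -18(u + 2) / (8(u + 10)).
So |(-2u - 2)/(u + 10) − (1/4)| = 18|u + 2| / (8·|u + 10|).
Require δ ≤ 4, so |u + 10| ≥ |8| − |u + 2| > 8 − 4 = 4.
Hence |(-2u - 2)/(u + 10) − (1/4)| < 18|u + 2|/(8·4) = (9/16)|u + 2|, which is < ϵ once |u + 2| < (16/9)ϵ.
Take δ = min(4, (16/9)ϵ). Then 0 < |u + 2| < δ forces both bounds, so |(-2u - 2)/(u + 10) − (1/4)| < ϵ.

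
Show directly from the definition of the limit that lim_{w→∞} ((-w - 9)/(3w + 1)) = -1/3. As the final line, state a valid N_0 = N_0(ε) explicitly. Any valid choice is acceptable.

Fix ε > 0. We seek N_0 > 0 such that w > N_0 implies |(-w - 9)/(3w + 1) + 1/3| < ε.
(-w - 9)/(3w + 1) + 1/3 = (3(-w - 9) − (-1)(3w + 1)) / (3(3w + 1)) = -26/(3(3w + 1)).
For w > 0 we have 3w + 1 > 3w, so |(-w - 9)/(3w + 1) + 1/3| = 26/(3(3w + 1)) < 26/(3·3w) = (26/9)/w.
Thus |(-w - 9)/(3w + 1) + 1/3| < ε whenever w > (26/9)/ε.
Take N_0 = (26/9)/ε. If w > N_0 then |(-w - 9)/(3w + 1) + 1/3| < (26/9)/w < ε.

N_0 = (26/9)/ε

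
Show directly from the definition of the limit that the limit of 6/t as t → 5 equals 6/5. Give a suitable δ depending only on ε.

Fix ε > 0. We seek δ > 0 such that 0 < |t − 5| < δ implies |6/t − (6/5)| < ε.
|6/t − (6/5)| = 6·|5 − t|/(5·|t|) = 6|t − 5|/(5|t|).
Restrict δ ≤ 5/2. Then |t − 5| < 5/2 gives |t| > 5/2, so 5|t| > 25/2.
Then |6/t − (6/5)| < 6|t − 5|/(25/2), which is < ε when |t − 5| < (25/12)ε.
Take δ = min(5/2, (25/12)ε). Then 0 < |t − 5| < δ gives both |t − 5| < 5/2 and |t − 5| < (25/12)ε, so |6/t − (6/5)| < ε.

δ = min(5/2, (25/12)ε)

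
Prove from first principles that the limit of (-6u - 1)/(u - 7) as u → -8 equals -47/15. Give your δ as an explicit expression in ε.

δ = min(15/2, (225/86)ε)

Suppose ε > 0. We want δ > 0 with 0 < |u + 8| < δ ⇒ |(-6u - 1)/(u - 7) + 47/15| < ε.
Combining over a common denominator, (-6u - 1)/(u - 7) + 47/15 = [(-6u - 1)·(-15) − 47·(u - 7)] / [(-15)·(u - 7)] = 43(u + 8) / ((-15)(u - 7)).
So |(-6u - 1)/(u - 7) + 47/15| = 43|u + 8| / (15·|u − 7|).
Require δ ≤ 15/2, so |u − 7| ≥ |-15| − |u + 8| > 15 − 15/2 = 15/2.
Hence |(-6u - 1)/(u - 7) + 47/15| < 43|u + 8|/(15·(15/2)) = (86/225)|u + 8|, which is < ε once |u + 8| < (225/86)ε.
Take δ = min(15/2, (225/86)ε). Then 0 < |u + 8| < δ forces both bounds, so |(-6u - 1)/(u - 7) + 47/15| < ε.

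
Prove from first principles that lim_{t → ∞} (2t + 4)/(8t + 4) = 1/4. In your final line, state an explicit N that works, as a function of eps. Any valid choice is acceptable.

Suppose eps > 0. We seek N > 0 such that t > N implies |(2t + 4)/(8t + 4) − (1/4)| < eps.
(2t + 4)/(8t + 4) − (1/4) = (8(2t + 4) − 2(8t + 4)) / (8(8t + 4)) = 24/(8(8t + 4)).
For t > 0 we have 8t + 4 > 8t, so |(2t + 4)/(8t + 4) − (1/4)| = 24/(8(8t + 4)) < 24/(8·8t) = (3/8)/t.
Thus |(2t + 4)/(8t + 4) − (1/4)| < eps whenever t > (3/8)/eps.
Take N = (3/8)/eps. If t > N then |(2t + 4)/(8t + 4) − (1/4)| < (3/8)/t < eps.

N = (3/8)/eps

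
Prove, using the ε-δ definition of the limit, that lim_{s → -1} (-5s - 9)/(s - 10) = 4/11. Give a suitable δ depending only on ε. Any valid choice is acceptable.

Suppose ε > 0. We want δ > 0 with 0 < |s + 1| < δ ⇒ |(-5s - 9)/(s - 10) − (4/11)| < ε.
Combining over a common denominator, (-5s - 9)/(s - 10) − (4/11) = [(-5s - 9)·(-11) − (-4)·(s - 10)] / [(-11)·(s - 10)] = 59(s + 1) / ((-11)(s - 10)).
So |(-5s - 9)/(s - 10) − (4/11)| = 59|s + 1| / (11·|s − 10|).
Require δ ≤ 11/2, so |s − 10| ≥ |-11| − |s + 1| > 11 − 11/2 = 11/2.
Hence |(-5s - 9)/(s - 10) − (4/11)| < 59|s + 1|/(11·(11/2)) = (118/121)|s + 1|, which is < ε once |s + 1| < (121/118)ε.
Take δ = min(11/2, (121/118)ε). Then 0 < |s + 1| < δ forces both bounds, so |(-5s - 9)/(s - 10) − (4/11)| < ε.

δ = min(11/2, (121/118)ε)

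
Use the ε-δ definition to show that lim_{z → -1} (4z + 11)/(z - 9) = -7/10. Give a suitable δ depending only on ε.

Let ε > 0. We want δ > 0 with 0 < |z + 1| < δ ⇒ |(4z + 11)/(z - 9) + 7/10| < ε.
Combining over a common denominator, (4z + 11)/(z - 9) + 7/10 = [(4z + 11)·(-10) − 7·(z - 9)] / [(-10)·(z - 9)] = -47(z + 1) / ((-10)(z - 9)).
So |(4z + 11)/(z - 9) + 7/10| = 47|z + 1| / (10·|z − 9|).
Require δ ≤ 5, so |z − 9| ≥ |-10| − |z + 1| > 10 − 5 = 5.
Hence |(4z + 11)/(z - 9) + 7/10| < 47|z + 1|/(10·5) = (47/50)|z + 1|, which is < ε once |z + 1| < (50/47)ε.
Take δ = min(5, (50/47)ε). Then 0 < |z + 1| < δ forces both bounds, so |(4z + 11)/(z - 9) + 7/10| < ε.

δ = min(5, (50/47)ε)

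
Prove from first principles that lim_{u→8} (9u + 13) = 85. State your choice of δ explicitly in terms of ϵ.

δ = ϵ/9

Let ϵ > 0 be given. We need δ > 0 so that 0 < |u − 8| < δ implies |(9u + 13) − 85| < ϵ.
|(9u + 13) − 85| = |9u - 72| = 9|u − 8|.
So 9|u − 8| < ϵ exactly when |u − 8| < ϵ/9.
Choosing δ = ϵ/9 gives |(9u + 13) − 85| = 9|u − 8| < ϵ whenever |u − 8| < δ.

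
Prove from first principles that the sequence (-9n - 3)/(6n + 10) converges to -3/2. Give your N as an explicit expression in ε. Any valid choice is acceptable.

N = 2/ε

Suppose ε > 0. For n ≥ 1, |(-9n - 3)/(6n + 10) + 3/2| = |72|/(6(6n + 10)) = 72/(6(6n + 10)).
Since 6n + 10 ≥ 6n for n ≥ 1, this is ≤ 72/(6·6n) = 2/n.
So |(-9n - 3)/(6n + 10) + 3/2| < ε whenever n > 2/ε.
Take N = 2/ε. If n > N then |(-9n - 3)/(6n + 10) + 3/2| ≤ 2/n < ε.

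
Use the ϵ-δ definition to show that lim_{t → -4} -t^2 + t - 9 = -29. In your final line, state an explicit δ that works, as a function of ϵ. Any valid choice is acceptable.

Suppose ϵ > 0. We want δ > 0 such that 0 < |t + 4| < δ implies |(-t^2 + t - 9) + 29| < ϵ.
(-t^2 + t - 9) + 29 = -t^2 + t + 20 = (t + 4)(-t + 5).
So |(-t^2 + t - 9) + 29| = |t + 4|·|-t + 5|.
Require δ ≤ 1. Then |t + 4| < 1 gives |t| < 5, and by the triangle inequality |-t + 5| ≤ 5 + 5 = 10.
Hence |(-t^2 + t - 9) + 29| ≤ 10|t + 4| < ϵ provided |t + 4| < ϵ/10.
Choosing δ = min(1, ϵ/10) ensures both conditions, hence |(-t^2 + t - 9) + 29| < ϵ.

δ = min(1, ϵ/10)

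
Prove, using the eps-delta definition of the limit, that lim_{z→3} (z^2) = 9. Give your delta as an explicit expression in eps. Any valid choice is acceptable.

Suppose eps > 0. We seek delta > 0 with 0 < |z − 3| < delta ⇒ |z^2 − 9| < eps.
Factor: z^2 − 9 = (z − 3)(z + 3), so |z^2 − 9| = |z − 3|·|z + 3|.
Restrict delta ≤ 1. Then |z − 3| < 1 gives |z| < 4, so by the triangle inequality |z + 3| ≤ 4 + 3 = 7.
Hence |z^2 − 9| ≤ 7|z − 3|, which is < eps once |z − 3| < eps/7.
Take delta = min(1, eps/7). If 0 < |z − 3| < delta then both bounds hold and |z^2 − 9| ≤ 7|z − 3| < 7·(eps/7) = eps.

delta = min(1, eps/7)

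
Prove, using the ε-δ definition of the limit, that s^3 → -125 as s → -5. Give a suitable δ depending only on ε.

δ = min(1, ε/91)

Suppose ε > 0. We seek δ > 0 with 0 < |s + 5| < δ ⇒ |s^3 + 125| < ε.
Factor: s^3 + 125 = (s + 5)(s^2 - 5s + 25), so |s^3 + 125| = |s + 5|·|s^2 - 5s + 25|.
Restrict δ ≤ 1. Then |s + 5| < 1 gives |s| < 6, so by the triangle inequality |s^2 - 5s + 25| ≤ 6^2 + 5·6 + 25 = 91.
Hence |s^3 + 125| ≤ 91|s + 5|, which is < ε once |s + 5| < ε/91.
Take δ = min(1, ε/91). If 0 < |s + 5| < δ then both bounds hold and |s^3 + 125| ≤ 91|s + 5| < 91·(ε/91) = ε.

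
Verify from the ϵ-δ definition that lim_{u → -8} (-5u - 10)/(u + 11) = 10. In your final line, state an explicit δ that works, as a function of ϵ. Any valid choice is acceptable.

Suppose ϵ > 0. We want δ > 0 with 0 < |u + 8| < δ ⇒ |(-5u - 10)/(u + 11) − 10| < ϵ.
Combining over a common denominator, (-5u - 10)/(u + 11) − 10 = [(-5u - 10)·3 − 30·(u + 11)] / [3·(u + 11)] = -45(u + 8) / (3(u + 11)).
So |(-5u - 10)/(u + 11) − 10| = 45|u + 8| / (3·|u + 11|).
Require δ ≤ 3/2, so |u + 11| ≥ |3| − |u + 8| > 3 − 3/2 = 3/2.
Hence |(-5u - 10)/(u + 11) − 10| < 45|u + 8|/(3·(3/2)) = 10|u + 8|, which is < ϵ once |u + 8| < (1/10)ϵ.
Take δ = min(3/2, (1/10)ϵ). Then 0 < |u + 8| < δ forces both bounds, so |(-5u - 10)/(u + 11) − 10| < ϵ.

δ = min(3/2, (1/10)ϵ)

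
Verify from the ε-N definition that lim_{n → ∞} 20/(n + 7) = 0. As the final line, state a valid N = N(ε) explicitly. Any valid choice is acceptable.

N = 20/ε

Fix ε > 0. For n ≥ 1, |20/(n + 7) − 0| = 20/(n + 7) ≤ 20/n.
We need 20/n < ε, i.e. n > 20/ε.
Take N = 20/ε. If n > N then |20/(n + 7)| ≤ 20/n < ε.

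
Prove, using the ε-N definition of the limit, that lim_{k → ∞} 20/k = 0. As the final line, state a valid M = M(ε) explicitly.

Fix ε > 0. For k ≥ 1, |20/k − 0| = 20/(k) ≤ 20/k.
We need 20/k < ε, i.e. k > 20/ε.
Take M = 20/ε. If k > M then |20/k| ≤ 20/k < ε.

M = 20/ε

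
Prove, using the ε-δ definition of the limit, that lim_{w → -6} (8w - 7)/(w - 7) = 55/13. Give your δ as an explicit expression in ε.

Suppose ε > 0. We want δ > 0 with 0 < |w + 6| < δ ⇒ |(8w - 7)/(w - 7) − (55/13)| < ε.
Combining over a common denominator, (8w - 7)/(w - 7) − (55/13) = [(8w - 7)·(-13) − (-55)·(w - 7)] / [(-13)·(w - 7)] = -49(w + 6) / ((-13)(w - 7)).
So |(8w - 7)/(w - 7) − (55/13)| = 49|w + 6| / (13·|w − 7|).
Restrict δ ≤ 13/2. Then |w + 6| < 13/2 gives |w − 7| = |(w + 6) + (-13)| ≥ 13 − 13/2 = 13/2.
Hence |(8w - 7)/(w - 7) − (55/13)| < 49|w + 6|/(13·(13/2)) = (98/169)|w + 6|, which is < ε once |w + 6| < (169/98)ε.
Take δ = min(13/2, (169/98)ε). Then 0 < |w + 6| < δ forces both bounds, so |(8w - 7)/(w - 7) − (55/13)| < ε.

δ = min(13/2, (169/98)ε)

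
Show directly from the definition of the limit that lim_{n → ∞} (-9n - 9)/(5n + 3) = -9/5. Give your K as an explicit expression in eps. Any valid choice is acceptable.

K = (18/25)/eps

Let eps > 0. For n ≥ 1, |(-9n - 9)/(5n + 3) + 9/5| = |-18|/(5(5n + 3)) = 18/(5(5n + 3)).
Since 5n + 3 ≥ 5n for n ≥ 1, this is ≤ 18/(5·5n) = (18/25)/n.
So |(-9n - 9)/(5n + 3) + 9/5| < eps whenever n > (18/25)/eps.
Take K = (18/25)/eps. If n > K then |(-9n - 9)/(5n + 3) + 9/5| ≤ (18/25)/n < eps.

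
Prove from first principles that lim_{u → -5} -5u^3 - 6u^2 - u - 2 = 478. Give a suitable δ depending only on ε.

δ = min(2, ε/474)

Let ε > 0. We want δ > 0 such that 0 < |u + 5| < δ implies |(-5u^3 - 6u^2 - u - 2) − 478| < ε.
(-5u^3 - 6u^2 - u - 2) − 478 = -5u^3 - 6u^2 - u - 480 = (u + 5)(-5u^2 + 19u - 96).
So |(-5u^3 - 6u^2 - u - 2) − 478| = |u + 5|·|-5u^2 + 19u - 96|.
Assume first that |u + 5| < 2, so |u| < 7. Then |-5u^2 + 19u - 96| ≤ 5·7^2 + 19·7 + 96 = 474.
Hence |(-5u^3 - 6u^2 - u - 2) − 478| ≤ 474|u + 5| < ε provided |u + 5| < ε/474.
Take δ = min(2, ε/474). Then 0 < |u + 5| < δ gives both |u + 5| < 2 and |u + 5| < ε/474, so |(-5u^3 - 6u^2 - u - 2) − 478| < ε.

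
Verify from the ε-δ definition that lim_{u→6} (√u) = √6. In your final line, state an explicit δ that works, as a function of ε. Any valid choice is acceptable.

δ = min(6, √6·ε)

Let ε > 0. We want δ > 0 such that 0 < |u − 6| < δ implies |√u − √6| < ε.
Rationalise: √u − √6 = (u − 6)/(√u + √6), so |√u − √6| = |u − 6|/(√u + √6).
Restrict δ ≤ 6 so that |u − 6| < 6 forces u > 0, and then √u + √6 > √6.
Hence |√u − √6| < |u − 6|/√6, which is < ε once |u − 6| < √6·ε.
Take δ = min(6, √6·ε). If 0 < |u − 6| < δ then u > 0 and |√u − √6| < |u − 6|/√6 < ε.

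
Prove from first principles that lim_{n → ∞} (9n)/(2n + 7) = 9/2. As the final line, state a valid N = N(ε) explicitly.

Suppose ε > 0. For n ≥ 1, |(9n)/(2n + 7) − (9/2)| = |-63|/(2(2n + 7)) = 63/(2(2n + 7)).
Since 2n + 7 ≥ 2n for n ≥ 1, this is ≤ 63/(2·2n) = (63/4)/n.
So |(9n)/(2n + 7) − (9/2)| < ε whenever n > (63/4)/ε.
Take N = (63/4)/ε. If n > N then |(9n)/(2n + 7) − (9/2)| ≤ (63/4)/n < ε.

N = (63/4)/ε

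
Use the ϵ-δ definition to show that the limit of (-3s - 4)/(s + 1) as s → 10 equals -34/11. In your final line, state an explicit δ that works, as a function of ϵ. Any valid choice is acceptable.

Suppose ϵ > 0. We want δ > 0 with 0 < |s − 10| < δ ⇒ |(-3s - 4)/(s + 1) + 34/11| < ϵ.
Combining over a common denominator, (-3s - 4)/(s + 1) + 34/11 = [(-3s - 4)·11 − (-34)·(s + 1)] / [11·(s + 1)] = 1(s − 10) / (11(s + 1)).
So |(-3s - 4)/(s + 1) + 34/11| = |s − 10| / (11·|s + 1|).
Require δ ≤ 11/2, so |s + 1| ≥ |11| − |s − 10| > 11 − 11/2 = 11/2.
Hence |(-3s - 4)/(s + 1) + 34/11| < |s − 10|/(11·(11/2)) = (2/121)|s − 10|, which is < ϵ once |s − 10| < (121/2)ϵ.
Take δ = min(11/2, (121/2)ϵ). Then 0 < |s − 10| < δ forces both bounds, so |(-3s - 4)/(s + 1) + 34/11| < ϵ.

δ = min(11/2, (121/2)ϵ)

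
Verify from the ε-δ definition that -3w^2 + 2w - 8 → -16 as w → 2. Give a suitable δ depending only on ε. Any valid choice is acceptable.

Let ε > 0. We want δ > 0 such that 0 < |w − 2| < δ implies |(-3w^2 + 2w - 8) + 16| < ε.
(-3w^2 + 2w - 8) + 16 = -3w^2 + 2w + 8 = (w − 2)(-3w - 4).
So |(-3w^2 + 2w - 8) + 16| = |w − 2|·|-3w - 4|.
Require δ ≤ 1. Then |w − 2| < 1 gives |w| < 3, and by the triangle inequality |-3w - 4| ≤ 3·3 + 4 = 13.
Hence |(-3w^2 + 2w - 8) + 16| ≤ 13|w − 2| < ε provided |w − 2| < ε/13.
Choosing δ = min(1, ε/13) ensures both conditions, hence |(-3w^2 + 2w - 8) + 16| < ε.

δ = min(1, ε/13)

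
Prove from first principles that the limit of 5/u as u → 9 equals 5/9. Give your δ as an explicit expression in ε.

Suppose ε > 0. We seek δ > 0 such that 0 < |u − 9| < δ implies |5/u − (5/9)| < ε.
|5/u − (5/9)| = 5·|9 − u|/(9·|u|) = 5|u − 9|/(9|u|).
Restrict δ ≤ 9/2. Then |u − 9| < 9/2 gives |u| > 9/2, so 9|u| > 81/2.
Then |5/u − (5/9)| < 5|u − 9|/(81/2), which is < ε when |u − 9| < (81/10)ε.
Take δ = min(9/2, (81/10)ε). Then 0 < |u − 9| < δ gives both |u − 9| < 9/2 and |u − 9| < (81/10)ε, so |5/u − (5/9)| < ε.

δ = min(9/2, (81/10)ε)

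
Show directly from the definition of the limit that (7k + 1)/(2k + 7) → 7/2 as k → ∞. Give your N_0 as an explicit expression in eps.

N_0 = (47/4)/eps

Let eps > 0 be given. For k ≥ 1, |(7k + 1)/(2k + 7) − (7/2)| = |-47|/(2(2k + 7)) = 47/(2(2k + 7)).
Since 2k + 7 ≥ 2k for k ≥ 1, this is ≤ 47/(2·2k) = (47/4)/k.
So |(7k + 1)/(2k + 7) − (7/2)| < eps whenever k > (47/4)/eps.
Take N_0 = (47/4)/eps. If k > N_0 then |(7k + 1)/(2k + 7) − (7/2)| ≤ (47/4)/k < eps.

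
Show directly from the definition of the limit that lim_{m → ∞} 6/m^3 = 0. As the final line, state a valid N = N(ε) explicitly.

N = (6/ε)^{1/3}

Fix ε > 0. For m ≥ 1, |6/m^3 − 0| = 6/m^3.
6/m^3 < ε ⇔ m^3 > 6/ε ⇔ m > (6/ε)^{1/3}.
Take N = (6/ε)^{1/3}. Then m > N implies 6/m^3 < ε.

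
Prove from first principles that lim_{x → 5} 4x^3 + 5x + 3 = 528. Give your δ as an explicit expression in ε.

δ = min(1, ε/369)

Fix ε > 0. We want δ > 0 such that 0 < |x − 5| < δ implies |(4x^3 + 5x + 3) − 528| < ε.
(4x^3 + 5x + 3) − 528 = 4x^3 + 5x - 525 = (x − 5)(4x^2 + 20x + 105).
So |(4x^3 + 5x + 3) − 528| = |x − 5|·|4x^2 + 20x + 105|.
Assume first that |x − 5| < 1, so |x| < 6. Then |4x^2 + 20x + 105| ≤ 4·6^2 + 20·6 + 105 = 369.
Hence |(4x^3 + 5x + 3) − 528| ≤ 369|x − 5| < ε provided |x − 5| < ε/369.
Take δ = min(1, ε/369). Then 0 < |x − 5| < δ gives both |x − 5| < 1 and |x − 5| < ε/369, so |(4x^3 + 5x + 3) − 528| < ε.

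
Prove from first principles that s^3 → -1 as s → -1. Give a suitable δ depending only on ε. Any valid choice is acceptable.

Suppose ε > 0. We seek δ > 0 with 0 < |s + 1| < δ ⇒ |s^3 + 1| < ε.
Factor: s^3 + 1 = (s + 1)(s^2 - s + 1), so |s^3 + 1| = |s + 1|·|s^2 - s + 1|.
Impose δ ≤ 1 so that |s| < 2; then |s^2 - s + 1| ≤ 7.
Hence |s^3 + 1| ≤ 7|s + 1|, which is < ε once |s + 1| < ε/7.
Take δ = min(1, ε/7). If 0 < |s + 1| < δ then both bounds hold and |s^3 + 1| ≤ 7|s + 1| < 7·(ε/7) = ε.

δ = min(1, ε/7)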